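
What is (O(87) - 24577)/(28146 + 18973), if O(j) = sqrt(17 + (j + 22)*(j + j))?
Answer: -24577/47119 + sqrt(18983)/47119 ≈ -0.51867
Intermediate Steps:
O(j) = sqrt(17 + 2*j*(22 + j)) (O(j) = sqrt(17 + (22 + j)*(2*j)) = sqrt(17 + 2*j*(22 + j)))
(O(87) - 24577)/(28146 + 18973) = (sqrt(17 + 2*87**2 + 44*87) - 24577)/(28146 + 18973) = (sqrt(17 + 2*7569 + 3828) - 24577)/47119 = (sqrt(17 + 15138 + 3828) - 24577)*(1/47119) = (sqrt(18983) - 24577)*(1/47119) = (-24577 + sqrt(18983))*(1/47119) = -24577/47119 + sqrt(18983)/47119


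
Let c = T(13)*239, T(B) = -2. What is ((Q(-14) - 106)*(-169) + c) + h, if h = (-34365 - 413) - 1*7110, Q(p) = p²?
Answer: -57576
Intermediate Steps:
c = -478 (c = -2*239 = -478)
h = -41888 (h = -34778 - 7110 = -41888)
((Q(-14) - 106)*(-169) + c) + h = (((-14)² - 106)*(-169) - 478) - 41888 = ((196 - 106)*(-169) - 478) - 41888 = (90*(-169) - 478) - 41888 = (-15210 - 478) - 41888 = -15688 - 41888 = -57576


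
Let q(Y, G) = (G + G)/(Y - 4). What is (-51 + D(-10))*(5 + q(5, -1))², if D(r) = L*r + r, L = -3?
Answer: -279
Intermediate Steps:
q(Y, G) = 2*G/(-4 + Y) (q(Y, G) = (2*G)/(-4 + Y) = 2*G/(-4 + Y))
D(r) = -2*r (D(r) = -3*r + r = -2*r)
(-51 + D(-10))*(5 + q(5, -1))² = (-51 - 2*(-10))*(5 + 2*(-1)/(-4 + 5))² = (-51 + 20)*(5 + 2*(-1)/1)² = -31*(5 + 2*(-1)*1)² = -31*(5 - 2)² = -31*3² = -31*9 = -279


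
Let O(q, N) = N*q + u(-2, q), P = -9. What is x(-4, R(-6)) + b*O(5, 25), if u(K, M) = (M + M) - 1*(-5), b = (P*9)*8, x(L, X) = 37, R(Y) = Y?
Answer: -90683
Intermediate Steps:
b = -648 (b = -9*9*8 = -81*8 = -648)
u(K, M) = 5 + 2*M (u(K, M) = 2*M + 5 = 5 + 2*M)
O(q, N) = 5 + 2*q + N*q (O(q, N) = N*q + (5 + 2*q) = 5 + 2*q + N*q)
x(-4, R(-6)) + b*O(5, 25) = 37 - 648*(5 + 2*5 + 25*5) = 37 - 648*(5 + 10 + 125) = 37 - 648*140 = 37 - 90720 = -90683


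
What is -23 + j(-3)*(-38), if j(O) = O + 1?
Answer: 53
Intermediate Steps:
j(O) = 1 + O
-23 + j(-3)*(-38) = -23 + (1 - 3)*(-38) = -23 - 2*(-38) = -23 + 76 = 53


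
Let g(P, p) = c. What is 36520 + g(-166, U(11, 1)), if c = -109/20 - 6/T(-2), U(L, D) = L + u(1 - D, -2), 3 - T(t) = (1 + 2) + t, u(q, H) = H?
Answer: 730231/20 ≈ 36512.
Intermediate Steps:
T(t) = -t (T(t) = 3 - ((1 + 2) + t) = 3 - (3 + t) = 3 + (-3 - t) = -t)
U(L, D) = -2 + L (U(L, D) = L - 2 = -2 + L)
c = -169/20 (c = -109/20 - 6/((-1*(-2))) = -109*1/20 - 6/2 = -109/20 - 6*½ = -109/20 - 3 = -169/20 ≈ -8.4500)
g(P, p) = -169/20
36520 + g(-166, U(11, 1)) = 36520 - 169/20 = 730231/20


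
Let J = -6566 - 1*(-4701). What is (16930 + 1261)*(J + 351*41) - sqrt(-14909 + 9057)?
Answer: 227860466 - 2*I*sqrt(1463) ≈ 2.2786e+8 - 76.498*I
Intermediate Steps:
J = -1865 (J = -6566 + 4701 = -1865)
(16930 + 1261)*(J + 351*41) - sqrt(-14909 + 9057) = (16930 + 1261)*(-1865 + 351*41) - sqrt(-14909 + 9057) = 18191*(-1865 + 14391) - sqrt(-5852) = 18191*12526 - 2*I*sqrt(1463) = 227860466 - 2*I*sqrt(1463)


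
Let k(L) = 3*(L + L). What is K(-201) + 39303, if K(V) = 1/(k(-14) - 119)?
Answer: 7978508/203 ≈ 39303.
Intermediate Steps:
k(L) = 6*L (k(L) = 3*(2*L) = 6*L)
K(V) = -1/203 (K(V) = 1/(6*(-14) - 119) = 1/(-84 - 119) = 1/(-203) = -1/203)
K(-201) + 39303 = -1/203 + 39303 = 7978508/203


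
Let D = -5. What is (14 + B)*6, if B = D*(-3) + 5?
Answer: 204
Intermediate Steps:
B = 20 (B = -5*(-3) + 5 = 15 + 5 = 20)
(14 + B)*6 = (14 + 20)*6 = 34*6 = 204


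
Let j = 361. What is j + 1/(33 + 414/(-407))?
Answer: 4699544/13017 ≈ 361.03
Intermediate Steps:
j + 1/(33 + 414/(-407)) = 361 + 1/(33 + 414/(-407)) = 361 + 1/(33 + 414*(-1/407)) = 361 + 1/(33 - 414/407) = 361 + 1/(13017/407) = 361 + 407/13017 = 4699544/13017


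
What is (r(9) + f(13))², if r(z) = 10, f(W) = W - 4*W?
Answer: 841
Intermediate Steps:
f(W) = -3*W
(r(9) + f(13))² = (10 - 3*13)² = (10 - 39)² = (-29)² = 841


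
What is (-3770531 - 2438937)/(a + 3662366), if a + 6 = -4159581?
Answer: 6209468/497221 ≈ 12.488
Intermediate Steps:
a = -4159587 (a = -6 - 4159581 = -4159587)
(-3770531 - 2438937)/(a + 3662366) = (-3770531 - 2438937)/(-4159587 + 3662366) = -6209468/(-497221) = -6209468*(-1/497221) = 6209468/497221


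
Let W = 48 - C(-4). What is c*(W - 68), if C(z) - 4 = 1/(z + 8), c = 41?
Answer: -3977/4 ≈ -994.25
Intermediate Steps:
C(z) = 4 + 1/(8 + z) (C(z) = 4 + 1/(z + 8) = 4 + 1/(8 + z))
W = 175/4 (W = 48 - (33 + 4*(-4))/(8 - 4) = 48 - (33 - 16)/4 = 48 - 17/4 = 175/4 ≈ 43.750)
c*(W - 68) = 41*(175/4 - 68) = 41*(-97/4) = -3977/4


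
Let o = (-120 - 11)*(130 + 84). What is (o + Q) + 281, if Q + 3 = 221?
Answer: -27535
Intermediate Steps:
Q = 218 (Q = -3 + 221 = 218)
o = -28034 (o = -131*214 = -28034)
(o + Q) + 281 = (-28034 + 218) + 281 = -27816 + 281 = -27535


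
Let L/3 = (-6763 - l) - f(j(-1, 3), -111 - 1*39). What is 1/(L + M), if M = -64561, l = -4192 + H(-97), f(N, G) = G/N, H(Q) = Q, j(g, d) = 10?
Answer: -1/71938 ≈ -1.3901e-5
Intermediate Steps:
l = -4289 (l = -4192 - 97 = -4289)
L = -7377 (L = 3*((-6763 - 1*(-4289)) - (-111 - 1*39)/10) = 3*((-6763 + 4289) - (-111 - 39)/10) = 3*(-2474 - (-150)/10) = 3*(-2474 - 1*(-15)) = 3*(-2474 + 15) = 3*(-2459) = -7377)
1/(L + M) = 1/(-7377 - 64561) = 1/(-71938) = -1/71938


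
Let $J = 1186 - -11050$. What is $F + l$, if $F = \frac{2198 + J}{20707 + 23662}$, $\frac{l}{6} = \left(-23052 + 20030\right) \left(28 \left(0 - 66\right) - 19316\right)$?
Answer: $\frac{17026410670546}{44369} \approx 3.8375 \cdot 10^{8}$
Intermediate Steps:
$J = 12236$ ($J = 1186 + 11050 = 12236$)
$l = 383745648$ ($l = 6 \left(-23052 + 20030\right) \left(28 \left(0 - 66\right) - 19316\right) = 6 \left(- 3022 \left(28 \left(-66\right) - 19316\right)\right) = 6 \left(- 3022 \left(-1848 - 19316\right)\right) = 6 \left(\left(-3022\right) \left(-21164\right)\right) = 6 \cdot 63957608 = 383745648$)
$F = \frac{14434}{44369}$ ($F = \frac{2198 + 12236}{20707 + 23662} = \frac{14434}{44369} \approx 0.32532$)
$F + l = \frac{14434}{44369} + 383745648 = \frac{17026410670546}{44369}$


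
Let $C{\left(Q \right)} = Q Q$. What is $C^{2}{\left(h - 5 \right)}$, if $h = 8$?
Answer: $81$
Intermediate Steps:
$C{\left(Q \right)} = Q^{2}$
$C^{2}{\left(h - 5 \right)} = \left(\left(8 - 5\right)^{2}\right)^{2} = \left(3^{2}\right)^{2} = 9^{2} = 81$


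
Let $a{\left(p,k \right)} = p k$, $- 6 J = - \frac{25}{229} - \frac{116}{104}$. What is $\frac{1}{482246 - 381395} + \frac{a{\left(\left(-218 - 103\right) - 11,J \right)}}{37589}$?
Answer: $- \frac{20231525948}{11285474287503} \approx -0.0017927$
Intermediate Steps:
$J = \frac{7291}{35724}$ ($J = - \frac{- \frac{25}{229} - \frac{116}{104}}{6} = - \frac{\left(-25\right) \frac{1}{229} - \frac{29}{26}}{6} = - \frac{- \frac{25}{229} - \frac{29}{26}}{6} = \left(- \frac{1}{6}\right) \left(- \frac{7291}{5954}\right) = \frac{7291}{35724} \approx 0.20409$)
$a{\left(p,k \right)} = k p$
$\frac{1}{482246 - 381395} + \frac{a{\left(\left(-218 - 103\right) - 11,J \right)}}{37589} = \frac{1}{482246 - 381395} + \frac{\frac{7291}{35724} \left(\left(-218 - 103\right) - 11\right)}{37589} = \frac{1}{100851} + \frac{7291 \left(-321 - 11\right)}{35724} \cdot \frac{1}{37589} = \frac{1}{100851} + \frac{7291}{35724} \left(-332\right) \frac{1}{37589} = \frac{1}{100851} - \frac{605153}{335707359} = - \frac{20231525948}{11285474287503}$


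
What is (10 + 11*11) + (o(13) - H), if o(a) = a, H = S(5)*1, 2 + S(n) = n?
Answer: 141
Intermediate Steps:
S(n) = -2 + n
H = 3 (H = (-2 + 5)*1 = 3*1 = 3)
(10 + 11*11) + (o(13) - H) = (10 + 11*11) + (13 - 1*3) = (10 + 121) + (13 - 3) = 131 + 10 = 141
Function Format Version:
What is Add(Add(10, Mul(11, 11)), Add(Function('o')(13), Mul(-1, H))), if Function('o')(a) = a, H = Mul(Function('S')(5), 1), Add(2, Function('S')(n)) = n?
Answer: 141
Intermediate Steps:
Function('S')(n) = Add(-2, n)
H = 3 (H = Mul(Add(-2, 5), 1) = Mul(3, 1) = 3)
Add(Add(10, Mul(11, 11)), Add(Function('o')(13), Mul(-1, H))) = Add(Add(10, Mul(11, 11)), Add(13, Mul(-1, 3))) = Add(Add(10, 121), Add(13, -3)) = Add(131, 10) = 141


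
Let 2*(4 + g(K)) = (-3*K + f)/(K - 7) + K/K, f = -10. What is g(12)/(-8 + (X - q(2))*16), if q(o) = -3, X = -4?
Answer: 27/80 ≈ 0.33750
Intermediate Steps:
g(K) = -7/2 + (-10 - 3*K)/(2*(-7 + K)) (g(K) = -4 + ((-3*K - 10)/(K - 7) + K/K)/2 = -4 + ((-10 - 3*K)/(-7 + K) + 1)/2 = -4 + (1 + (-10 - 3*K)/(-7 + K))/2 = -4 + (1/2 + (-10 - 3*K)/(2*(-7 + K))) = -7/2 + (-10 - 3*K)/(2*(-7 + K)))
g(12)/(-8 + (X - q(2))*16) = ((39 - 10*12)/(2*(-7 + 12)))/(-8 + (-4 - 1*(-3))*16) = ((1/2)*(39 - 120)/5)/(-8 + (-4 + 3)*16) = ((1/2)*(1/5)*(-81))/(-8 - 1*16) = -81/(10*(-8 - 16)) = -81/10/(-24) = -81/10*(-1/24) = 27/80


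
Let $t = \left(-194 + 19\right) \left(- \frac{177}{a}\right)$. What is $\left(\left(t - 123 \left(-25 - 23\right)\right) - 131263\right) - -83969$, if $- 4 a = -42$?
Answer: $-38440$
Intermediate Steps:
$a = \frac{21}{2}$ ($a = \left(- \frac{1}{4}\right) \left(-42\right) = \frac{21}{2} \approx 10.5$)
$t = 2950$ ($t = \left(-194 + 19\right) \left(- \frac{177}{\frac{21}{2}}\right) = - 175 \left(\left(-177\right) \frac{2}{21}\right) = \left(-175\right) \left(- \frac{118}{7}\right) = 2950$)
$\left(\left(t - 123 \left(-25 - 23\right)\right) - 131263\right) - -83969 = \left(\left(2950 - 123 \left(-25 - 23\right)\right) - 131263\right) - -83969 = \left(\left(2950 - -5904\right) - 131263\right) + 83969 = \left(\left(2950 + 5904\right) - 131263\right) + 83969 = \left(8854 - 131263\right) + 83969 = -122409 + 83969 = -38440$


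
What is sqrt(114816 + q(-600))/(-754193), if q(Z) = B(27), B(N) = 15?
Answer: -3*sqrt(12759)/754193 ≈ -0.00044931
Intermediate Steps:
q(Z) = 15
sqrt(114816 + q(-600))/(-754193) = sqrt(114816 + 15)/(-754193) = sqrt(114831)*(-1/754193) = (3*sqrt(12759))*(-1/754193) = -3*sqrt(12759)/754193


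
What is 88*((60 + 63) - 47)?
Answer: 6688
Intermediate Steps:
88*((60 + 63) - 47) = 88*(123 - 47) = 88*76 = 6688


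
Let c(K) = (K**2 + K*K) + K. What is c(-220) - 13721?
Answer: 82859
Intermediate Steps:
c(K) = K + 2*K**2 (c(K) = (K**2 + K**2) + K = 2*K**2 + K = K + 2*K**2)
c(-220) - 13721 = -220*(1 + 2*(-220)) - 13721 = -220*(1 - 440) - 13721 = -220*(-439) - 13721 = 96580 - 13721 = 82859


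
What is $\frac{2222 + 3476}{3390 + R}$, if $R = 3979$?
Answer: $\frac{5698}{7369} \approx 0.77324$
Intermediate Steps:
$\frac{2222 + 3476}{3390 + R} = \frac{2222 + 3476}{3390 + 3979} = \frac{5698}{7369}$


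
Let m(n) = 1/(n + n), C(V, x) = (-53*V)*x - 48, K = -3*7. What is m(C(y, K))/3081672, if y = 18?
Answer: 1/123180593184 ≈ 8.1182e-12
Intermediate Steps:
K = -21
C(V, x) = -48 - 53*V*x (C(V, x) = -53*V*x - 48 = -48 - 53*V*x)
m(n) = 1/(2*n)
m(C(y, K))/3081672 = (1/(2*(-48 - 53*18*(-21))))/3081672 = (1/(2*(-48 + 20034)))*(1/3081672) = ((½)/19986)*(1/3081672) = ((½)*(1/19986))*(1/3081672) = (1/39972)*(1/3081672) = 1/123180593184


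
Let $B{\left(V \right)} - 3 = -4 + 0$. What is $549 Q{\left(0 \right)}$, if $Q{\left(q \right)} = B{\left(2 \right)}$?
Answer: $-549$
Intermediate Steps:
$B{\left(V \right)} = -1$ ($B{\left(V \right)} = 3 + \left(-4 + 0\right) = 3 - 4 = -1$)
$Q{\left(q \right)} = -1$
$549 Q{\left(0 \right)} = 549 \left(-1\right) = -549$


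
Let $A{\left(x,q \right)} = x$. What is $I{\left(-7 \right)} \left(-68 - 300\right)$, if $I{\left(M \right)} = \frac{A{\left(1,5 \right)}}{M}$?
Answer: $\frac{368}{7} \approx 52.571$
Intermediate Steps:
$I{\left(M \right)} = \frac{1}{M}$ ($I{\left(M \right)} = 1 \frac{1}{M} = \frac{1}{M}$)
$I{\left(-7 \right)} \left(-68 - 300\right) = \frac{-68 - 300}{-7} = - \frac{-68 - 300}{7} = \left(- \frac{1}{7}\right) \left(-368\right) = \frac{368}{7}$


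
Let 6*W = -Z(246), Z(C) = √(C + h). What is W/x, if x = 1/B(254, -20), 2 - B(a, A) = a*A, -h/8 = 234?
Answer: -847*I*√1626 ≈ -34154.0*I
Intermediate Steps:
h = -1872 (h = -8*234 = -1872)
Z(C) = √(-1872 + C) (Z(C) = √(C - 1872) = √(-1872 + C))
W = -I*√1626/6 (W = (-√(-1872 + 246))/6 = (-√(-1626))/6 = (-I*√1626)/6 = -I*√1626/6 ≈ -6.7206*I)
B(a, A) = 2 - A*a (B(a, A) = 2 - a*A = 2 - A*a)
x = 1/5082 (x = 1/(2 - 1*(-20)*254) = 1/(2 + 5080) = 1/5082 ≈ 0.00019677)
W/x = (-I*√1626/6)/(1/5082) = -I*√1626/6*5082 = -847*I*√1626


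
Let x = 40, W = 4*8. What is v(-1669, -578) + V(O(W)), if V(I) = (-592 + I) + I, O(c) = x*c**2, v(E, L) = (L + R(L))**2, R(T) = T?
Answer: 1417664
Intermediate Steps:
W = 32
v(E, L) = 4*L**2 (v(E, L) = (L + L)**2 = (2*L)**2 = 4*L**2)
O(c) = 40*c**2
V(I) = -592 + 2*I
v(-1669, -578) + V(O(W)) = 4*(-578)**2 + (-592 + 2*(40*32**2)) = 4*334084 + (-592 + 2*(40*1024)) = 1336336 + (-592 + 2*40960) = 1336336 + (-592 + 81920) = 1336336 + 81328 = 1417664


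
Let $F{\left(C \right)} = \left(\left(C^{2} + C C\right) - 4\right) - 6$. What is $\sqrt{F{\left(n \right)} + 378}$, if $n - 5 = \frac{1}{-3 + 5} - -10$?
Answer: $\frac{\sqrt{3394}}{2} \approx 29.129$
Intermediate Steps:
$n = \frac{31}{2}$ ($n = 5 + \left(\frac{1}{-3 + 5} - -10\right) = 5 + \left(\frac{1}{2} + 10\right) = 5 + \frac{21}{2} = \frac{31}{2} \approx 15.5$)
$F{\left(C \right)} = -10 + 2 C^{2}$ ($F{\left(C \right)} = \left(\left(C^{2} + C^{2}\right) - 4\right) - 6 = \left(2 C^{2} - 4\right) - 6 = \left(-4 + 2 C^{2}\right) - 6 = -10 + 2 C^{2}$)
$\sqrt{F{\left(n \right)} + 378} = \sqrt{\left(-10 + 2 \left(\frac{31}{2}\right)^{2}\right) + 378} = \sqrt{\left(-10 + 2 \cdot \frac{961}{4}\right) + 378} = \sqrt{\left(-10 + \frac{961}{2}\right) + 378} = \sqrt{\frac{941}{2} + 378} = \sqrt{\frac{1697}{2}} = \frac{\sqrt{3394}}{2}$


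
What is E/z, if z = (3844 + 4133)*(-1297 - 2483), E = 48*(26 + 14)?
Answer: -32/502551 ≈ -6.3675e-5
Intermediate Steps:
E = 1920 (E = 48*40 = 1920)
z = -30153060 (z = 7977*(-3780) = -30153060)
E/z = 1920/(-30153060) = 1920*(-1/30153060) = -32/502551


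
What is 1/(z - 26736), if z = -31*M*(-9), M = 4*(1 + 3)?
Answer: -1/22272 ≈ -4.4899e-5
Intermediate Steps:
M = 16 (M = 4*4 = 16)
z = 4464 (z = -31*16*(-9) = -496*(-9) = 4464)
1/(z - 26736) = 1/(4464 - 26736) = 1/(-22272) = -1/22272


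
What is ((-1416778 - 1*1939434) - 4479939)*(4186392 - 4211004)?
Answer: 192863348412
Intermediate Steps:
((-1416778 - 1*1939434) - 4479939)*(4186392 - 4211004) = ((-1416778 - 1939434) - 4479939)*(-24612) = (-3356212 - 4479939)*(-24612) = -7836151*(-24612) = 192863348412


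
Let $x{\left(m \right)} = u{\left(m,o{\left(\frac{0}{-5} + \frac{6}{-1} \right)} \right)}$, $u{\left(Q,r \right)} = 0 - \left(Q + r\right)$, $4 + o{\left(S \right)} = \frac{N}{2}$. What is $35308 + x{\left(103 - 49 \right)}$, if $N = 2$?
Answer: $35257$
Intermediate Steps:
$o{\left(S \right)} = -3$ ($o{\left(S \right)} = -4 + \frac{2}{2} = -4 + 2 \cdot \frac{1}{2} = -4 + 1 = -3$)
$u{\left(Q,r \right)} = - Q - r$ ($u{\left(Q,r \right)} = 0 - \left(Q + r\right) = - Q - r$)
$x{\left(m \right)} = 3 - m$ ($x{\left(m \right)} = - m - -3 = - m + 3 = 3 - m$)
$35308 + x{\left(103 - 49 \right)} = 35308 + \left(3 - \left(103 - 49\right)\right) = 35308 + \left(3 - 54\right) = 35308 - 51 = 35257$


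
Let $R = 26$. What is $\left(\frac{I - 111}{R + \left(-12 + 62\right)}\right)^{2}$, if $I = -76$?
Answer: $\frac{34969}{5776} \approx 6.0542$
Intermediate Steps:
$\left(\frac{I - 111}{R + \left(-12 + 62\right)}\right)^{2} = \left(\frac{-76 - 111}{26 + \left(-12 + 62\right)}\right)^{2} = \left(- \frac{187}{26 + 50}\right)^{2} = \left(- \frac{187}{76}\right)^{2} = \frac{34969}{5776}$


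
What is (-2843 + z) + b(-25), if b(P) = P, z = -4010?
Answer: -6878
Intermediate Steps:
(-2843 + z) + b(-25) = (-2843 - 4010) - 25 = -6853 - 25 = -6878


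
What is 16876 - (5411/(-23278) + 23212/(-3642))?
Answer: 715640798387/42389238 ≈ 16883.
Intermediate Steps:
16876 - (5411/(-23278) + 23212/(-3642)) = 16876 - (5411*(-1/23278) + 23212*(-1/3642)) = 16876 - (-5411/23278 - 11606/1821) = 16876 - 1*(-280017899/42389238) = 16876 + 280017899/42389238 = 715640798387/42389238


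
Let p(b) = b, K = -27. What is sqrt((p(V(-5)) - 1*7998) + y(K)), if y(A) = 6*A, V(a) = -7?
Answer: I*sqrt(8167) ≈ 90.371*I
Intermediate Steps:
sqrt((p(V(-5)) - 1*7998) + y(K)) = sqrt((-7 - 1*7998) + 6*(-27)) = sqrt((-7 - 7998) - 162) = sqrt(-8005 - 162) = sqrt(-8167) = I*sqrt(8167)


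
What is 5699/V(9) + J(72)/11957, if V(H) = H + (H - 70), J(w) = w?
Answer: -68139199/621764 ≈ -109.59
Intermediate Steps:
V(H) = -70 + 2*H (V(H) = H + (-70 + H) = -70 + 2*H)
5699/V(9) + J(72)/11957 = 5699/(-70 + 2*9) + 72/11957 = 5699/(-70 + 18) + 72*(1/11957) = 5699/(-52) + 72/11957 = 5699*(-1/52) + 72/11957 = -5699/52 + 72/11957 = -68139199/621764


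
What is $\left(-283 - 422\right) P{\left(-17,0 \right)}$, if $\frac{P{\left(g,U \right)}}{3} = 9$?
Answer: $-19035$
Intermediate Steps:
$P{\left(g,U \right)} = 27$ ($P{\left(g,U \right)} = 3 \cdot 9 = 27$)
$\left(-283 - 422\right) P{\left(-17,0 \right)} = \left(-283 - 422\right) 27 = \left(-705\right) 27 = -19035$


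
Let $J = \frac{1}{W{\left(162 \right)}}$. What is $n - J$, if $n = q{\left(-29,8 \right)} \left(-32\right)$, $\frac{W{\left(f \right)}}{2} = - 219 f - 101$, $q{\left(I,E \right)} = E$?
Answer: $- \frac{18216447}{71158} \approx -256.0$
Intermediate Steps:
$W{\left(f \right)} = -202 - 438 f$ ($W{\left(f \right)} = 2 \left(- 219 f - 101\right) = 2 \left(-101 - 219 f\right) = -202 - 438 f$)
$J = - \frac{1}{71158}$ ($J = \frac{1}{-202 - 70956} = \frac{1}{-71158} = - \frac{1}{71158} \approx -1.4053 \cdot 10^{-5}$)
$n = -256$ ($n = 8 \left(-32\right) = -256$)
$n - J = -256 - - \frac{1}{71158} = -256 + \frac{1}{71158} = - \frac{18216447}{71158}$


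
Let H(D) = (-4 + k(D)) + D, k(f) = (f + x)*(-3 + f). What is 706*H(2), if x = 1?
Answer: -3530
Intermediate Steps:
k(f) = (1 + f)*(-3 + f) (k(f) = (f + 1)*(-3 + f) = (1 + f)*(-3 + f))
H(D) = -7 + D**2 - D (H(D) = (-4 + (-3 + D**2 - 2*D)) + D = (-7 + D**2 - 2*D) + D = -7 + D**2 - D)
706*H(2) = 706*(-7 + 2**2 - 1*2) = 706*(-7 + 4 - 2) = 706*(-5) = -3530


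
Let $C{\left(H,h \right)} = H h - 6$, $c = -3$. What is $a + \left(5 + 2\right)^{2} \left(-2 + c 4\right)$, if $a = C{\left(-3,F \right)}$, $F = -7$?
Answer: $-671$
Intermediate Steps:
$C{\left(H,h \right)} = -6 + H h$
$a = 15$ ($a = -6 - -21 = -6 + 21 = 15$)
$a + \left(5 + 2\right)^{2} \left(-2 + c 4\right) = 15 + \left(5 + 2\right)^{2} \left(-2 - 12\right) = 15 + 7^{2} \left(-2 - 12\right) = 15 + 49 \left(-14\right) = 15 - 686 = -671$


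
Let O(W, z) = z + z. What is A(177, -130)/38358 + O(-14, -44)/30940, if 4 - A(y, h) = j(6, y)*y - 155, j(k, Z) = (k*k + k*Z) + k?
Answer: -503698297/98899710 ≈ -5.0930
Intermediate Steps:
j(k, Z) = k + k² + Z*k (j(k, Z) = (k² + Z*k) + k = k + k² + Z*k)
A(y, h) = 159 - y*(42 + 6*y) (A(y, h) = 4 - ((6*(1 + y + 6))*y - 155) = 4 - ((6*(7 + y))*y - 155) = 4 - ((42 + 6*y)*y - 155) = 4 - (y*(42 + 6*y) - 155) = 4 - (-155 + y*(42 + 6*y)) = 4 + (155 - y*(42 + 6*y)) = 159 - y*(42 + 6*y))
O(W, z) = 2*z
A(177, -130)/38358 + O(-14, -44)/30940 = (159 - 6*177*(7 + 177))/38358 + (2*(-44))/30940 = (159 - 6*177*184)*(1/38358) - 88*1/30940 = (159 - 195408)*(1/38358) - 22/7735 = -195249*1/38358 - 22/7735 = -65083/12786 - 22/7735 = -503698297/98899710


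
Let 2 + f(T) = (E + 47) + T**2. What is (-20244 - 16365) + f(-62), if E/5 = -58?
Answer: -33010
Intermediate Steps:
E = -290 (E = 5*(-58) = -290)
f(T) = -245 + T**2 (f(T) = -2 + ((-290 + 47) + T**2) = -2 + (-243 + T**2) = -245 + T**2)
(-20244 - 16365) + f(-62) = (-20244 - 16365) + (-245 + (-62)**2) = -36609 + (-245 + 3844) = -36609 + 3599 = -33010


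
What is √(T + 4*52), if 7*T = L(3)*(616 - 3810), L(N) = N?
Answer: I*√56882/7 ≈ 34.071*I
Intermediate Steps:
T = -9582/7 (T = (3*(616 - 3810))/7 = (3*(-3194))/7 = (⅐)*(-9582) = -9582/7 ≈ -1368.9)
√(T + 4*52) = √(-9582/7 + 4*52) = √(-9582/7 + 208) = √(-8126/7) = I*√56882/7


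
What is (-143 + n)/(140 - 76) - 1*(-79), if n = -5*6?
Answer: 4883/64 ≈ 76.297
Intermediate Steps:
n = -30
(-143 + n)/(140 - 76) - 1*(-79) = (-143 - 30)/(140 - 76) - 1*(-79) = -173/64 + 79 = 4883/64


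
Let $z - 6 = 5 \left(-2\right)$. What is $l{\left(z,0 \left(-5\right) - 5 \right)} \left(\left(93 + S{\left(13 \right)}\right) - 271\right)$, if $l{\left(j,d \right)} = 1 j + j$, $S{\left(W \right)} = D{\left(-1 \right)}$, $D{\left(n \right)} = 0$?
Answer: $1424$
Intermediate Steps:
$z = -4$ ($z = 6 + 5 \left(-2\right) = 6 - 10 = -4$)
$S{\left(W \right)} = 0$
$l{\left(j,d \right)} = 2 j$ ($l{\left(j,d \right)} = j + j = 2 j$)
$l{\left(z,0 \left(-5\right) - 5 \right)} \left(\left(93 + S{\left(13 \right)}\right) - 271\right) = 2 \left(-4\right) \left(\left(93 + 0\right) - 271\right) = - 8 \left(93 - 271\right) = \left(-8\right) \left(-178\right) = 1424$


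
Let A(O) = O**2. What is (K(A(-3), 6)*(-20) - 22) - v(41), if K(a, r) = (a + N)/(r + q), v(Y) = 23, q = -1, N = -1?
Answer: -77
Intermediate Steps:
K(a, r) = (-1 + a)/(-1 + r) (K(a, r) = (a - 1)/(r - 1) = (-1 + a)/(-1 + r))
(K(A(-3), 6)*(-20) - 22) - v(41) = (((-1 + (-3)**2)/(-1 + 6))*(-20) - 22) - 1*23 = (((-1 + 9)/5)*(-20) - 22) - 23 = (((1/5)*8)*(-20) - 22) - 23 = ((8/5)*(-20) - 22) - 23 = (-32 - 22) - 23 = -54 - 23 = -77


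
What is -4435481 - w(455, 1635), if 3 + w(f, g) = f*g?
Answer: -5179403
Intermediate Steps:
w(f, g) = -3 + f*g
-4435481 - w(455, 1635) = -4435481 - (-3 + 455*1635) = -4435481 - (-3 + 743925) = -4435481 - 1*743922 = -4435481 - 743922 = -5179403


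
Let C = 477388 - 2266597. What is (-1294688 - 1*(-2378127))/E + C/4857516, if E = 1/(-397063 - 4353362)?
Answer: -925949722878101367/179908 ≈ -5.1468e+12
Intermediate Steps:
E = -1/4750425 (E = 1/(-4750425) = -1/4750425 ≈ -2.1051e-7)
C = -1789209
(-1294688 - 1*(-2378127))/E + C/4857516 = (-1294688 - 1*(-2378127))/(-1/4750425) - 1789209/4857516 = (-1294688 + 2378127)*(-4750425) - 1789209*1/4857516 = 1083439*(-4750425) - 66267/179908 = -5146795711575 - 66267/179908 = -925949722878101367/179908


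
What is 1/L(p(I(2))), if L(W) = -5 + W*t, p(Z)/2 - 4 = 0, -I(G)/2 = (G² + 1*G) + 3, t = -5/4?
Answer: -1/15 ≈ -0.066667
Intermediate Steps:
t = -5/4 (t = -5*¼ = -5/4 ≈ -1.2500)
I(G) = -6 - 2*G - 2*G² (I(G) = -2*((G² + 1*G) + 3) = -2*((G² + G) + 3) = -2*((G + G²) + 3) = -2*(3 + G + G²) = -6 - 2*G - 2*G²)
p(Z) = 8 (p(Z) = 8 + 2*0 = 8 + 0 = 8)
L(W) = -5 - 5*W/4 (L(W) = -5 + W*(-5/4) = -5 - 5*W/4)
1/L(p(I(2))) = 1/(-5 - 5/4*8) = 1/(-5 - 10) = 1/(-15) = -1/15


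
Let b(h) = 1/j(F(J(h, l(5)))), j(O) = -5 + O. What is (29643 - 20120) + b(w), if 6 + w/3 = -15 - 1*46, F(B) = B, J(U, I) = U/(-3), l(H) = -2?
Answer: 590427/62 ≈ 9523.0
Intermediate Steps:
J(U, I) = -U/3 (J(U, I) = U*(-⅓) = -U/3)
w = -201 (w = -18 + 3*(-15 - 1*46) = -18 + 3*(-15 - 46) = -18 + 3*(-61) = -18 - 183 = -201)
b(h) = 1/(-5 - h/3)
(29643 - 20120) + b(w) = (29643 - 20120) - 3/(15 - 201) = 9523 - 3/(-186) = 9523 - 3*(-1/186) = 9523 + 1/62 = 590427/62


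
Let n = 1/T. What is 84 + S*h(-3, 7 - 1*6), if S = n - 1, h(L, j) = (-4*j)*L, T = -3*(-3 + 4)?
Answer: 68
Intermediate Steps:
T = -3 (T = -3*1 = -3)
n = -1/3 (n = 1/(-3) = -1/3 ≈ -0.33333)
h(L, j) = -4*L*j
S = -4/3 (S = -1/3 - 1 = -4/3 ≈ -1.3333)
84 + S*h(-3, 7 - 1*6) = 84 - (-16)*(-3)*(7 - 1*6)/3 = 84 - (-16)*(-3)*(7 - 6)/3 = 84 - (-16)*(-3)/3 = 84 - 4/3*12 = 84 - 16 = 68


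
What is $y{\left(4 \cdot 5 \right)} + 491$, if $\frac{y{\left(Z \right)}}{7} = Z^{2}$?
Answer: $3291$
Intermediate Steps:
$y{\left(Z \right)} = 7 Z^{2}$
$y{\left(4 \cdot 5 \right)} + 491 = 7 \left(4 \cdot 5\right)^{2} + 491 = 7 \cdot 20^{2} + 491 = 7 \cdot 400 + 491 = 2800 + 491 = 3291$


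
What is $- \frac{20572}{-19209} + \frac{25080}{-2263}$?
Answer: $- \frac{435207284}{43469967} \approx -10.012$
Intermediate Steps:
$- \frac{20572}{-19209} + \frac{25080}{-2263} = \left(-20572\right) \left(- \frac{1}{19209}\right) + 25080 \left(- \frac{1}{2263}\right) = \frac{20572}{19209} - \frac{25080}{2263} = - \frac{435207284}{43469967}$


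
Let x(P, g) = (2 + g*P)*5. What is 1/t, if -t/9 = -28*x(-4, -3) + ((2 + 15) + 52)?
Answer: 1/17019 ≈ 5.8758e-5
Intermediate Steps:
x(P, g) = 10 + 5*P*g (x(P, g) = (2 + P*g)*5 = 10 + 5*P*g)
t = 17019 (t = -9*(-28*(10 + 5*(-4)*(-3)) + ((2 + 15) + 52)) = -9*(-28*(10 + 60) + (17 + 52)) = -9*(-28*70 + 69) = -9*(-1960 + 69) = -9*(-1891) = 17019)
1/t = 1/17019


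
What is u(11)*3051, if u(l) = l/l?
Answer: 3051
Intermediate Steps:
u(l) = 1
u(11)*3051 = 1*3051 = 3051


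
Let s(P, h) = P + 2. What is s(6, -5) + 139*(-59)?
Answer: -8193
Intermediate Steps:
s(P, h) = 2 + P
s(6, -5) + 139*(-59) = (2 + 6) + 139*(-59) = 8 - 8201 = -8193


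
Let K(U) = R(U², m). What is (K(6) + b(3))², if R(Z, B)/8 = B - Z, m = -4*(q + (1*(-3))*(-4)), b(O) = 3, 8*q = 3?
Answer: 463761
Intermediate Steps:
q = 3/8 (q = (⅛)*3 = 3/8 ≈ 0.37500)
m = -99/2 (m = -4*(3/8 + (1*(-3))*(-4)) = -4*(3/8 - 3*(-4)) = -4*(3/8 + 12) = -4*99/8 = -99/2 ≈ -49.500)
R(Z, B) = -8*Z + 8*B (R(Z, B) = 8*(B - Z) = -8*Z + 8*B)
K(U) = -396 - 8*U² (K(U) = -8*U² + 8*(-99/2) = -8*U² - 396 = -396 - 8*U²)
(K(6) + b(3))² = ((-396 - 8*6²) + 3)² = ((-396 - 8*36) + 3)² = ((-396 - 288) + 3)² = (-684 + 3)² = (-681)² = 463761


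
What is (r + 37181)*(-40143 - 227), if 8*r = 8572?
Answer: -1544253425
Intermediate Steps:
r = 2143/2 (r = (⅛)*8572 = 2143/2 ≈ 1071.5)
(r + 37181)*(-40143 - 227) = (2143/2 + 37181)*(-40143 - 227) = (76505/2)*(-40370) = -1544253425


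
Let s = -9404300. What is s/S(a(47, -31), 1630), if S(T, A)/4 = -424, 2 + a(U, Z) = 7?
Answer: 2351075/424 ≈ 5545.0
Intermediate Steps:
a(U, Z) = 5 (a(U, Z) = -2 + 7 = 5)
S(T, A) = -1696 (S(T, A) = 4*(-424) = -1696)
s/S(a(47, -31), 1630) = -9404300/(-1696) = -9404300*(-1/1696) = 2351075/424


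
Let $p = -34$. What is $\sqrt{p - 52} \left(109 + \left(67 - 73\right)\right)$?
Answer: $103 i \sqrt{86} \approx 955.18 i$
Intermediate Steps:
$\sqrt{p - 52} \left(109 + \left(67 - 73\right)\right) = \sqrt{-34 - 52} \left(109 + \left(67 - 73\right)\right) = \sqrt{-86} \left(109 - 6\right) = i \sqrt{86} \cdot 103 = 103 i \sqrt{86}$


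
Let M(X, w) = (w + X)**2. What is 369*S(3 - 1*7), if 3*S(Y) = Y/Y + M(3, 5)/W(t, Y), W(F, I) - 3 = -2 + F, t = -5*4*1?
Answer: -5535/19 ≈ -291.32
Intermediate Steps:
t = -20 (t = -20*1 = -20)
W(F, I) = 1 + F (W(F, I) = 3 + (-2 + F) = 1 + F)
M(X, w) = (X + w)**2
S(Y) = -15/19 (S(Y) = (Y/Y + (3 + 5)**2/(1 - 20))/3 = (1 + 8**2/(-19))/3 = (1 + 64*(-1/19))/3 = (1 - 64/19)/3 = (1/3)*(-45/19) = -15/19)
369*S(3 - 1*7) = 369*(-15/19) = -5535/19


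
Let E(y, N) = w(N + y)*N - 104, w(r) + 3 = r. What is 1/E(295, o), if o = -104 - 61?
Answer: -1/21059 ≈ -4.7486e-5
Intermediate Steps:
w(r) = -3 + r
o = -165
E(y, N) = -104 + N*(-3 + N + y) (E(y, N) = (-3 + (N + y))*N - 104 = (-3 + N + y)*N - 104 = N*(-3 + N + y) - 104 = -104 + N*(-3 + N + y))
1/E(295, o) = 1/(-104 - 165*(-3 - 165 + 295)) = 1/(-104 - 165*127) = 1/(-104 - 20955) = 1/(-21059) = -1/21059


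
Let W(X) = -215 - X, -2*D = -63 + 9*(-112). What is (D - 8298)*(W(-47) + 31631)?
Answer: -488463075/2 ≈ -2.4423e+8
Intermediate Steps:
D = 1071/2 (D = -(-63 + 9*(-112))/2 = -(-63 - 1008)/2 = -½*(-1071) = 1071/2 ≈ 535.50)
(D - 8298)*(W(-47) + 31631) = (1071/2 - 8298)*((-215 - 1*(-47)) + 31631) = -15525*((-215 + 47) + 31631)/2 = -15525*(-168 + 31631)/2 = -15525/2*31463 = -488463075/2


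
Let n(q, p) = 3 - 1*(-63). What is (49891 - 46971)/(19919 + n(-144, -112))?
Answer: 584/3997 ≈ 0.14611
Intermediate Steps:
n(q, p) = 66 (n(q, p) = 3 + 63 = 66)
(49891 - 46971)/(19919 + n(-144, -112)) = (49891 - 46971)/(19919 + 66) = 2920/19985 = 2920*(1/19985) = 584/3997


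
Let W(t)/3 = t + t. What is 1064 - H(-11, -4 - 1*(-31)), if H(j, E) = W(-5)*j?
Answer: 734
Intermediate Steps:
W(t) = 6*t (W(t) = 3*(t + t) = 3*(2*t) = 6*t)
H(j, E) = -30*j (H(j, E) = (6*(-5))*j = -30*j)
1064 - H(-11, -4 - 1*(-31)) = 1064 - (-30)*(-11) = 1064 - 1*330 = 1064 - 330 = 734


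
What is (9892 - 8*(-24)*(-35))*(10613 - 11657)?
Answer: -3311568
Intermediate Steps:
(9892 - 8*(-24)*(-35))*(10613 - 11657) = (9892 + 192*(-35))*(-1044) = (9892 - 6720)*(-1044) = 3172*(-1044) = -3311568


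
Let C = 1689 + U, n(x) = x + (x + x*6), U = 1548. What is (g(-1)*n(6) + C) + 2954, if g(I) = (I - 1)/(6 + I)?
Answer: 30859/5 ≈ 6171.8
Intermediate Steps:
g(I) = (-1 + I)/(6 + I)
n(x) = 8*x (n(x) = x + (x + 6*x) = x + 7*x = 8*x)
C = 3237 (C = 1689 + 1548 = 3237)
(g(-1)*n(6) + C) + 2954 = (((-1 - 1)/(6 - 1))*(8*6) + 3237) + 2954 = ((-2/5)*48 + 3237) + 2954 = (((1/5)*(-2))*48 + 3237) + 2954 = (-2/5*48 + 3237) + 2954 = (-96/5 + 3237) + 2954 = 16089/5 + 2954 = 30859/5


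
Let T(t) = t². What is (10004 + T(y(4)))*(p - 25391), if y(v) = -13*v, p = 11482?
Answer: -176755572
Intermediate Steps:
(10004 + T(y(4)))*(p - 25391) = (10004 + (-13*4)²)*(11482 - 25391) = (10004 + (-52)²)*(-13909) = (10004 + 2704)*(-13909) = 12708*(-13909) = -176755572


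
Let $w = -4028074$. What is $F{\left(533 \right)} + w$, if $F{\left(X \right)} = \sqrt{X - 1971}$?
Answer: $-4028074 + i \sqrt{1438} \approx -4.0281 \cdot 10^{6} + 37.921 i$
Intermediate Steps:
$F{\left(X \right)} = \sqrt{-1971 + X}$
$F{\left(533 \right)} + w = \sqrt{-1971 + 533} - 4028074 = \sqrt{-1438} - 4028074 = i \sqrt{1438} - 4028074 = -4028074 + i \sqrt{1438}$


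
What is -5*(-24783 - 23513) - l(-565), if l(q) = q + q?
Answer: 242610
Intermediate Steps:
l(q) = 2*q
-5*(-24783 - 23513) - l(-565) = -5*(-24783 - 23513) - 2*(-565) = -5*(-48296) - 1*(-1130) = 241480 + 1130 = 242610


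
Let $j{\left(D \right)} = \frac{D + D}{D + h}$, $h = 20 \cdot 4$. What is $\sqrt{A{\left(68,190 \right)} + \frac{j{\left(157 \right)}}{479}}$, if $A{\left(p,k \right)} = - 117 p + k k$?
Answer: $\frac{\sqrt{362705034358398}}{113523} \approx 167.76$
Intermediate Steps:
$h = 80$
$j{\left(D \right)} = \frac{2 D}{80 + D}$ ($j{\left(D \right)} = \frac{D + D}{D + 80} = \frac{2 D}{80 + D}$)
$A{\left(p,k \right)} = k^{2} - 117 p$ ($A{\left(p,k \right)} = - 117 p + k^{2} = k^{2} - 117 p$)
$\sqrt{A{\left(68,190 \right)} + \frac{j{\left(157 \right)}}{479}} = \sqrt{\left(190^{2} - 7956\right) + \frac{2 \cdot 157 \frac{1}{80 + 157}}{479}} = \sqrt{\left(36100 - 7956\right) + 2 \cdot 157 \cdot \frac{1}{237} \cdot \frac{1}{479}} = \sqrt{28144 + 2 \cdot 157 \cdot \frac{1}{237} \cdot \frac{1}{479}} = \sqrt{28144 + \frac{314}{237} \cdot \frac{1}{479}} = \sqrt{28144 + \frac{314}{113523}} = \sqrt{\frac{3194991626}{113523}} = \frac{\sqrt{362705034358398}}{113523}$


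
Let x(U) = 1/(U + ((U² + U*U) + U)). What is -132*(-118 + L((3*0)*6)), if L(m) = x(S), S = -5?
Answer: 155727/10 ≈ 15573.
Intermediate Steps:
x(U) = 1/(2*U + 2*U²) (x(U) = 1/(U + ((U² + U²) + U)) = 1/(U + (2*U² + U)) = 1/(U + (U + 2*U²)) = 1/(2*U + 2*U²))
L(m) = 1/40 (L(m) = (½)/(-5*(1 - 5)) = (½)*(-⅕)/(-4) = (½)*(-⅕)*(-¼) = 1/40)
-132*(-118 + L((3*0)*6)) = -132*(-118 + 1/40) = -132*(-4719/40) = 155727/10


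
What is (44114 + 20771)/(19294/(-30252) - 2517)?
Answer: -981450510/38081789 ≈ -25.772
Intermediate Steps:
(44114 + 20771)/(19294/(-30252) - 2517) = 64885/(19294*(-1/30252) - 2517) = 64885/(-9647/15126 - 2517) = 64885/(-38081789/15126) = 64885*(-15126/38081789) = -981450510/38081789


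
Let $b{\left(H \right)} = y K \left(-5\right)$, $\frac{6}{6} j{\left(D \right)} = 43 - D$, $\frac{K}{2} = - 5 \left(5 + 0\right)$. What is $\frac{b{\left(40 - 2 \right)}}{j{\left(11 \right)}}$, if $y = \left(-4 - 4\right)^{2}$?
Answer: $500$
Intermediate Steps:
$K = -50$ ($K = 2 \left(- 5 \left(5 + 0\right)\right) = 2 \left(\left(-5\right) 5\right) = 2 \left(-25\right) = -50$)
$j{\left(D \right)} = 43 - D$
$y = 64$ ($y = \left(-8\right)^{2} = 64$)
$b{\left(H \right)} = 16000$ ($b{\left(H \right)} = 64 \left(-50\right) \left(-5\right) = \left(-3200\right) \left(-5\right) = 16000$)
$\frac{b{\left(40 - 2 \right)}}{j{\left(11 \right)}} = \frac{16000}{43 - 11} = \frac{16000}{32} = 16000 \cdot \frac{1}{32} = 500$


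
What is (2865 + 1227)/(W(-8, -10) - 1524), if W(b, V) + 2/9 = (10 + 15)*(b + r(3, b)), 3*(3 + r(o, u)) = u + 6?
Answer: -36828/16343 ≈ -2.2534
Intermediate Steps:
r(o, u) = -1 + u/3 (r(o, u) = -3 + (u + 6)/3 = -3 + (6 + u)/3 = -3 + (2 + u/3) = -1 + u/3)
W(b, V) = -227/9 + 100*b/3 (W(b, V) = -2/9 + (10 + 15)*(b + (-1 + b/3)) = -2/9 + 25*(-1 + 4*b/3) = -2/9 + (-25 + 100*b/3) = -227/9 + 100*b/3)
(2865 + 1227)/(W(-8, -10) - 1524) = (2865 + 1227)/((-227/9 + (100/3)*(-8)) - 1524) = 4092/((-227/9 - 800/3) - 1524) = 4092/(-2627/9 - 1524) = 4092/(-16343/9) = 4092*(-9/16343) = -36828/16343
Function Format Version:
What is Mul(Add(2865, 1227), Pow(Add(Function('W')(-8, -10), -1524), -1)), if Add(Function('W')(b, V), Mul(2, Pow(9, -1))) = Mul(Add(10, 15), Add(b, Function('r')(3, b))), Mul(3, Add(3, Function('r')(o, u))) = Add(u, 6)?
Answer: Rational(-36828, 16343) ≈ -2.2534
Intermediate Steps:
Function('r')(o, u) = Add(-1, Mul(Rational(1, 3), u)) (Function('r')(o, u) = Add(-3, Mul(Rational(1, 3), Add(u, 6))) = Add(-3, Mul(Rational(1, 3), Add(6, u))) = Add(-3, Add(2, Mul(Rational(1, 3), u))) = Add(-1, Mul(Rational(1, 3), u)))
Function('W')(b, V) = Add(Rational(-227, 9), Mul(Rational(100, 3), b)) (Function('W')(b, V) = Add(Rational(-2, 9), Mul(Add(10, 15), Add(b, Add(-1, Mul(Rational(1, 3), b))))) = Add(Rational(-2, 9), Mul(25, Add(-1, Mul(Rational(4, 3), b)))) = Add(Rational(-2, 9), Add(-25, Mul(Rational(100, 3), b))) = Add(Rational(-227, 9), Mul(Rational(100, 3), b)))
Mul(Add(2865, 1227), Pow(Add(Function('W')(-8, -10), -1524), -1)) = Mul(Add(2865, 1227), Pow(Add(Add(Rational(-227, 9), Mul(Rational(100, 3), -8)), -1524), -1)) = Mul(4092, Pow(Add(Add(Rational(-227, 9), Rational(-800, 3)), -1524), -1)) = Mul(4092, Pow(Add(Rational(-2627, 9), -1524), -1)) = Mul(4092, Pow(Rational(-16343, 9), -1)) = Mul(4092, Rational(-9, 16343)) = Rational(-36828, 16343)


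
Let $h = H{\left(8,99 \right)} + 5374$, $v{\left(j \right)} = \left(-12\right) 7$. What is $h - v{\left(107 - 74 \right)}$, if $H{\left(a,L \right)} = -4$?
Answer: $5454$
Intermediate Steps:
$v{\left(j \right)} = -84$
$h = 5370$ ($h = -4 + 5374 = 5370$)
$h - v{\left(107 - 74 \right)} = 5370 - -84 = 5370 + 84 = 5454$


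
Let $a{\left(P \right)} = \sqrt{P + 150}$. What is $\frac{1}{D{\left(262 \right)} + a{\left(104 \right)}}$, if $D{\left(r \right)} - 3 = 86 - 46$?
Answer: $\frac{43}{1595} - \frac{\sqrt{254}}{1595} \approx 0.016967$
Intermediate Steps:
$D{\left(r \right)} = 43$ ($D{\left(r \right)} = 3 + \left(86 - 46\right) = 3 + 40 = 43$)
$a{\left(P \right)} = \sqrt{150 + P}$
$\frac{1}{D{\left(262 \right)} + a{\left(104 \right)}} = \frac{1}{43 + \sqrt{150 + 104}} = \frac{1}{43 + \sqrt{254}}$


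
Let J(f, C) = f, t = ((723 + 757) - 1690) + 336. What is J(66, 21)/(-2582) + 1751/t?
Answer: 2256383/162666 ≈ 13.871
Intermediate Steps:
t = 126 (t = (1480 - 1690) + 336 = -210 + 336 = 126)
J(66, 21)/(-2582) + 1751/t = 66/(-2582) + 1751/126 = 66*(-1/2582) + 1751*(1/126) = -33/1291 + 1751/126 = 2256383/162666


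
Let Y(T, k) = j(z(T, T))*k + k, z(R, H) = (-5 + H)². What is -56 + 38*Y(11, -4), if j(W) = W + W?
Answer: -11152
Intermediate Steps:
j(W) = 2*W
Y(T, k) = k + 2*k*(-5 + T)² (Y(T, k) = (2*(-5 + T)²)*k + k = 2*k*(-5 + T)² + k = k + 2*k*(-5 + T)²)
-56 + 38*Y(11, -4) = -56 + 38*(-4*(1 + 2*(-5 + 11)²)) = -56 + 38*(-4*(1 + 2*6²)) = -56 + 38*(-4*(1 + 2*36)) = -56 + 38*(-4*(1 + 72)) = -56 + 38*(-4*73) = -56 + 38*(-292) = -56 - 11096 = -11152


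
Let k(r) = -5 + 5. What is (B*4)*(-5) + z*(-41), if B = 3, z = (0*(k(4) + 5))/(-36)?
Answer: -60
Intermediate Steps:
k(r) = 0
z = 0 (z = (0*(0 + 5))/(-36) = (0*5)*(-1/36) = 0*(-1/36) = 0)
(B*4)*(-5) + z*(-41) = (3*4)*(-5) + 0*(-41) = 12*(-5) + 0 = -60 + 0 = -60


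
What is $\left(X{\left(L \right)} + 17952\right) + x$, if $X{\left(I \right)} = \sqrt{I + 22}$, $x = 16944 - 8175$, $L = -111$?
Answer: $26721 + i \sqrt{89} \approx 26721.0 + 9.434 i$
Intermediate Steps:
$x = 8769$ ($x = 16944 - 8175 = 8769$)
$X{\left(I \right)} = \sqrt{22 + I}$
$\left(X{\left(L \right)} + 17952\right) + x = \left(\sqrt{22 - 111} + 17952\right) + 8769 = \left(\sqrt{-89} + 17952\right) + 8769 = \left(i \sqrt{89} + 17952\right) + 8769 = \left(17952 + i \sqrt{89}\right) + 8769 = 26721 + i \sqrt{89}$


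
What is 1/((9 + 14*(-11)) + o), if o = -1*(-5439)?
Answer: 1/5294 ≈ 0.00018889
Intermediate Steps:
o = 5439
1/((9 + 14*(-11)) + o) = 1/((9 + 14*(-11)) + 5439) = 1/((9 - 154) + 5439) = 1/(-145 + 5439) = 1/5294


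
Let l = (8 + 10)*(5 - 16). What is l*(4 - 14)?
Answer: 1980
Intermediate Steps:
l = -198 (l = 18*(-11) = -198)
l*(4 - 14) = -198*(4 - 14) = -198*(-10) = 1980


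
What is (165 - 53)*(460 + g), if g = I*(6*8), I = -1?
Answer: 46144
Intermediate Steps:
g = -48 (g = -6*8 = -1*48 = -48)
(165 - 53)*(460 + g) = (165 - 53)*(460 - 48) = 112*412 = 46144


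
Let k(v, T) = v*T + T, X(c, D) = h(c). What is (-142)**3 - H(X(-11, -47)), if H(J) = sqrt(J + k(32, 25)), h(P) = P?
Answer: -2863288 - sqrt(814) ≈ -2.8633e+6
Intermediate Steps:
X(c, D) = c
k(v, T) = T + T*v (k(v, T) = T*v + T = T + T*v)
H(J) = sqrt(825 + J) (H(J) = sqrt(J + 25*(1 + 32)) = sqrt(J + 25*33) = sqrt(J + 825) = sqrt(825 + J))
(-142)**3 - H(X(-11, -47)) = (-142)**3 - sqrt(825 - 11) = -2863288 - sqrt(814)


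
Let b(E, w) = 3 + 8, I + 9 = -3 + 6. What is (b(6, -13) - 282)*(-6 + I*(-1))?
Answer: 0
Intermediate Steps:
I = -6 (I = -9 + (-3 + 6) = -9 + 3 = -6)
b(E, w) = 11
(b(6, -13) - 282)*(-6 + I*(-1)) = (11 - 282)*(-6 - 6*(-1)) = -271*(-6 + 6) = -271*0 = 0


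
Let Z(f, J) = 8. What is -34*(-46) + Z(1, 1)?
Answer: 1572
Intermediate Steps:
-34*(-46) + Z(1, 1) = -34*(-46) + 8 = 1564 + 8 = 1572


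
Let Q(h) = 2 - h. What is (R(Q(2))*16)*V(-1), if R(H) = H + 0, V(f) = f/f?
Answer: 0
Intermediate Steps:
V(f) = 1
R(H) = H
(R(Q(2))*16)*V(-1) = ((2 - 1*2)*16)*1 = ((2 - 2)*16)*1 = (0*16)*1 = 0*1 = 0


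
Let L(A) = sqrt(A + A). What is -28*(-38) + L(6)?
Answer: 1064 + 2*sqrt(3) ≈ 1067.5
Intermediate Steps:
L(A) = sqrt(2)*sqrt(A) (L(A) = sqrt(2*A) = sqrt(2)*sqrt(A))
-28*(-38) + L(6) = -28*(-38) + sqrt(2)*sqrt(6) = 1064 + 2*sqrt(3)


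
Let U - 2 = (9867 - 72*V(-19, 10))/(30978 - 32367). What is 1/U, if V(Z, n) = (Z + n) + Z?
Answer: -463/3035 ≈ -0.15255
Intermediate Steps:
V(Z, n) = n + 2*Z
U = -3035/463 (U = 2 + (9867 - 72*(10 + 2*(-19)))/(30978 - 32367) = 2 + (9867 - 72*(10 - 38))/(-1389) = 2 + (9867 - 72*(-28))*(-1/1389) = 2 + (9867 + 2016)*(-1/1389) = 2 + 11883*(-1/1389) = 2 - 3961/463 = -3035/463 ≈ -6.5551)
1/U = 1/(-3035/463) = -463/3035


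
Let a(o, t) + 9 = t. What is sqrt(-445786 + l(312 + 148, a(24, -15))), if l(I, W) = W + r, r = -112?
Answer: I*sqrt(445922) ≈ 667.77*I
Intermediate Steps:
a(o, t) = -9 + t
l(I, W) = -112 + W (l(I, W) = W - 112 = -112 + W)
sqrt(-445786 + l(312 + 148, a(24, -15))) = sqrt(-445786 + (-112 + (-9 - 15))) = sqrt(-445786 + (-112 - 24)) = sqrt(-445786 - 136) = sqrt(-445922) = I*sqrt(445922)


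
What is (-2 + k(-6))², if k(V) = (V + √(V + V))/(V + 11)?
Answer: 244/25 - 64*I*√3/25 ≈ 9.76 - 4.4341*I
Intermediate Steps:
k(V) = (V + √2*√V)/(11 + V) (k(V) = (V + √(2*V))/(11 + V) = (V + √2*√V)/(11 + V))
(-2 + k(-6))² = (-2 + (-6 + √2*√(-6))/(11 - 6))² = (-2 + (-6 + √2*(I*√6))/5)² = (-2 + (-6 + 2*I*√3)/5)² = (-2 + (-6/5 + 2*I*√3/5))² = (-16/5 + 2*I*√3/5)²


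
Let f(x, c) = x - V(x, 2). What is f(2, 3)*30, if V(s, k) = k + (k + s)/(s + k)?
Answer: -30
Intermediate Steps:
V(s, k) = 1 + k (V(s, k) = k + (k + s)/(k + s) = k + 1 = 1 + k)
f(x, c) = -3 + x (f(x, c) = x - (1 + 2) = x - 1*3 = x - 3 = -3 + x)
f(2, 3)*30 = (-3 + 2)*30 = -1*30 = -30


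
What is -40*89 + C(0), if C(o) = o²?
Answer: -3560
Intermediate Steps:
-40*89 + C(0) = -40*89 + 0² = -3560 + 0 = -3560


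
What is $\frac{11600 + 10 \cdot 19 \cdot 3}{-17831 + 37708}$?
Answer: $\frac{12170}{19877} \approx 0.61227$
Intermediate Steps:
$\frac{11600 + 10 \cdot 19 \cdot 3}{-17831 + 37708} = \frac{11600 + 190 \cdot 3}{19877} = \left(11600 + 570\right) \frac{1}{19877} = 12170 \cdot \frac{1}{19877} = \frac{12170}{19877}$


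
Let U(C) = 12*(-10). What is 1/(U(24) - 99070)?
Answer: -1/99190 ≈ -1.0082e-5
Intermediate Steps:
U(C) = -120
1/(U(24) - 99070) = 1/(-120 - 99070) = 1/(-99190) = -1/99190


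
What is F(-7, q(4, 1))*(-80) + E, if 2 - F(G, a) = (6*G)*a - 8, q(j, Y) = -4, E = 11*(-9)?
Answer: 12541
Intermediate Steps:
E = -99
F(G, a) = 10 - 6*G*a (F(G, a) = 2 - ((6*G)*a - 8) = 2 - (6*G*a - 8) = 2 - (-8 + 6*G*a) = 2 + (8 - 6*G*a) = 10 - 6*G*a)
F(-7, q(4, 1))*(-80) + E = (10 - 6*(-7)*(-4))*(-80) - 99 = (10 - 168)*(-80) - 99 = -158*(-80) - 99 = 12640 - 99 = 12541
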